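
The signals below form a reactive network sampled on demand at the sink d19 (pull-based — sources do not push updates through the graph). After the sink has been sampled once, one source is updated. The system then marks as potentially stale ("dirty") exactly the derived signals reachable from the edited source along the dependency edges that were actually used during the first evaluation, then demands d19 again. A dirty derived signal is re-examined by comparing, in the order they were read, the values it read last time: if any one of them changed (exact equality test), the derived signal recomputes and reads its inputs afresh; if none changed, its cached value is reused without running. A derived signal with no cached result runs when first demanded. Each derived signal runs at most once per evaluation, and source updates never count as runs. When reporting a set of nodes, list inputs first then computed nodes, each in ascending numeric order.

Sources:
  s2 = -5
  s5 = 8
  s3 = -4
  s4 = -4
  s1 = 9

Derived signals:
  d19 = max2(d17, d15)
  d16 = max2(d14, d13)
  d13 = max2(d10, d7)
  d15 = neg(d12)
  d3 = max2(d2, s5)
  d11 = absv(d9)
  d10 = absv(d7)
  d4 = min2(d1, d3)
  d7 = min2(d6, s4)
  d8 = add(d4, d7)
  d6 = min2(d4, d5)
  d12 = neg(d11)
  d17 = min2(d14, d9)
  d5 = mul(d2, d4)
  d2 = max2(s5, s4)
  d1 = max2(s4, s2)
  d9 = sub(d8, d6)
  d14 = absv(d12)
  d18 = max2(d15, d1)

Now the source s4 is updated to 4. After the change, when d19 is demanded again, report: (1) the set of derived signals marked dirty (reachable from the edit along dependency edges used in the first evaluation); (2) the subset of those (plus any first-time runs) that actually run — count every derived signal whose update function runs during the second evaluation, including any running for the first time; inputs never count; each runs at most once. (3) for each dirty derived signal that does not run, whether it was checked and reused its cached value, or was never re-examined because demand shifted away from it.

Dirty set: d1, d2, d3, d4, d5, d6, d7, d8, d9, d11, d12, d14, d15, d17, d19.
Run set: d1, d2, d4, d5, d6, d7, d8, d9, d11, d17, d19 (11 run).
Re-examined without running (cache reused): d3, d12, d14, d15.
The important point: at d3 every value read last time is unchanged, so the dirty flag clears without a run.

Initial pass — values computed on the first demand:
  d1 = max2(-4, -5) = -4
  d2 = max2(8, -4) = 8
  d3 = max2(8, 8) = 8
  d4 = min2(-4, 8) = -4
  d5 = mul(8, -4) = -32
  d6 = min2(-4, -32) = -32
  d7 = min2(-32, -4) = -32
  d8 = add(-4, -32) = -36
  d9 = sub(-36, -32) = -4
  d11 = absv(-4) = 4
  d12 = neg(4) = -4
  d14 = absv(-4) = 4
  d15 = neg(-4) = 4
  d17 = min2(4, -4) = -4
  d19 = max2(-4, 4) = 4

Second demand — change propagation:
  d1: re-runs because s4 -4->4; new result 4.
  d2: re-runs because s4 -4->4; new result 8 (unchanged).
  d3: re-examined; everything it read last time is the same (d2 unchanged, s5 unchanged) — cache 8 kept, no run.
  d4: re-runs because d1 -4->4; new result 4.
  d5: re-runs because d4 -4->4; new result 32.
  d6: re-runs because d4 -4->4; d5 -32->32; new result 4.
  d7: re-runs because d6 -32->4; s4 -4->4; new result 4.
  d8: re-runs because d4 -4->4; d7 -32->4; new result 8.
  d9: re-runs because d8 -36->8; d6 -32->4; new result 4.
  d11: re-runs because d9 -4->4; new result 4 (unchanged).
  d12: re-examined; everything it read last time is the same (d11 unchanged) — cache -4 kept, no run.
  d14: re-examined; everything it read last time is the same (d12 unchanged) — cache 4 kept, no run.
  d15: re-examined; everything it read last time is the same (d12 unchanged) — cache 4 kept, no run.
  d17: re-runs because d9 -4->4; new result 4.
  d19: re-runs because d17 -4->4; new result 4 (unchanged).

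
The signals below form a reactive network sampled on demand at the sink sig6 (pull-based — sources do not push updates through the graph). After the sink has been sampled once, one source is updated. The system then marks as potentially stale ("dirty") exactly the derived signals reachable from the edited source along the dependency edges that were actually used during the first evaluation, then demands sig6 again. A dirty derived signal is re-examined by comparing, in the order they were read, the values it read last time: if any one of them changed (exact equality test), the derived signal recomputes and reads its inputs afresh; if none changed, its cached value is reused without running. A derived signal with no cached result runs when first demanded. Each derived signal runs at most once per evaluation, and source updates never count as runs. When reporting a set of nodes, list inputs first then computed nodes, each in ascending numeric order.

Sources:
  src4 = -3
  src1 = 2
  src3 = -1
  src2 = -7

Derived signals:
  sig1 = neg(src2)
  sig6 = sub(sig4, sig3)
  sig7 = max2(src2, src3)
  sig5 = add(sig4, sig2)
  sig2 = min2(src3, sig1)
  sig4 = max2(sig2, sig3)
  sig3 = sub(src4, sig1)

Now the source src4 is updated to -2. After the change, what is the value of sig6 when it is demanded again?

Initial pass — values computed on the first demand:
  sig1 = neg(-7) = 7
  sig2 = min2(-1, 7) = -1
  sig3 = sub(-3, 7) = -10
  sig4 = max2(-1, -10) = -1
  sig6 = sub(-1, -10) = 9

Second demand — change propagation:
  sig3: re-runs because src4 -3->-2; new result -9.
  sig4: re-runs because sig3 -10->-9; new result -1 (unchanged).
  sig6: re-runs because sig3 -10->-9; new result 8.

sig6 now evaluates to 8.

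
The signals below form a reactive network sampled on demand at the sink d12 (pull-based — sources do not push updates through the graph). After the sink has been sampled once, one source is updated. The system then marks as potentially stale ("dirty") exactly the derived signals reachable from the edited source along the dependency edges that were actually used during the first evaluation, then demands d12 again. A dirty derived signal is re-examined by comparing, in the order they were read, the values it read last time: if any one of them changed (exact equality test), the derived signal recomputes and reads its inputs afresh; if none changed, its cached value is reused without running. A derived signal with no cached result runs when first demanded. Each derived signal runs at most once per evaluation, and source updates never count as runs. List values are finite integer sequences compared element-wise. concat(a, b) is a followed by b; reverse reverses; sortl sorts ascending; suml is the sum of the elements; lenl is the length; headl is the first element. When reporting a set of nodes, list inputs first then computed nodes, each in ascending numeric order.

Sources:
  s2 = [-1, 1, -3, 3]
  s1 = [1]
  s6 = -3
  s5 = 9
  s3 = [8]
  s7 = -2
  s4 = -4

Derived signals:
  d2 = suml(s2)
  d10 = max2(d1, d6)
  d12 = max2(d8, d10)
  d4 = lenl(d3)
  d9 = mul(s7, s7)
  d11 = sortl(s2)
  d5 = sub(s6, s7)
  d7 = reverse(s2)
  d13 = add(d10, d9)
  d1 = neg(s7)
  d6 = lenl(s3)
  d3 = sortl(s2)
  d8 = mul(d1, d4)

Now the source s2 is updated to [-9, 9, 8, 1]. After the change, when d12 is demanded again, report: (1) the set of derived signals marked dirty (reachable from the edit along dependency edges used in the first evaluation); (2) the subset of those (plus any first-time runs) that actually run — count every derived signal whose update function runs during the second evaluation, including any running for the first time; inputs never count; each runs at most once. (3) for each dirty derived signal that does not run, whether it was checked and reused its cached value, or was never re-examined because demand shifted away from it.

Initial pass — values computed on the first demand:
  d1 = neg(-2) = 2
  d3 = sortl([-1, 1, -3, 3]) = [-3, -1, 1, 3]
  d4 = lenl([-3, -1, 1, 3]) = 4
  d6 = lenl([8]) = 1
  d8 = mul(2, 4) = 8
  d10 = max2(2, 1) = 2
  d12 = max2(8, 2) = 8

Second demand — change propagation:
  d3: re-runs because s2 [-1, 1, -3, 3]->[-9, 9, 8, 1]; new result [-9, 1, 8, 9].
  d4: re-runs because d3 [-3, -1, 1, 3]->[-9, 1, 8, 9]; new result 4 (unchanged).
  d8: re-examined; everything it read last time is the same (d1 unchanged, d4 unchanged) — cache 8 kept, no run.
  d12: re-examined; everything it read last time is the same (d8 unchanged, d10 unchanged) — cache 8 kept, no run.

The important point: d4 recomputes to an identical value, and the output ends up unchanged.

Dirty set: d3, d4, d8, d12.
Run set: d3, d4 (2 run).
Re-examined without running (cache reused): d8, d12.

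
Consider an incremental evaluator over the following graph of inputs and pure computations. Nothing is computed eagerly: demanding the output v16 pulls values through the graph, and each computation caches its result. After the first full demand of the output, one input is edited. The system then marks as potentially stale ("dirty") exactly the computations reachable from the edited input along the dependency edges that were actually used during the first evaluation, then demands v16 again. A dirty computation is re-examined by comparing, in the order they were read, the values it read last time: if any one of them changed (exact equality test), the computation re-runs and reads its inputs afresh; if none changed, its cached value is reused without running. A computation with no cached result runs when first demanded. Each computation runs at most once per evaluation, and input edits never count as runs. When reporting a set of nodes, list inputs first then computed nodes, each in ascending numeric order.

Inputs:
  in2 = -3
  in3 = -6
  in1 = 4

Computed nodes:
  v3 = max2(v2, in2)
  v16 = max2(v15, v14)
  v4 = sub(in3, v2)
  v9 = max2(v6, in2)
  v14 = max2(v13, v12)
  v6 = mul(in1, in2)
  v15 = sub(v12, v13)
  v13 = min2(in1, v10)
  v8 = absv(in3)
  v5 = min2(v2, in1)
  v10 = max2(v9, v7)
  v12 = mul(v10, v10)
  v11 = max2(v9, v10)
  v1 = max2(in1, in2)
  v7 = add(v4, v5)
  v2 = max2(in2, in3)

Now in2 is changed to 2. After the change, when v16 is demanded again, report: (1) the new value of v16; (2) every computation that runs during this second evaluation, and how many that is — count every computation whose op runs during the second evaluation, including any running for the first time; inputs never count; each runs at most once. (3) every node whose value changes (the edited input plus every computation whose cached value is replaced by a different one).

v16 now evaluates to 64.
Run set: v2, v4, v5, v6, v7, v9, v10, v12, v13, v14, v15, v16 (12 run).
Changed values: in2, v2, v4, v5, v6, v9, v10, v12, v13, v14, v15, v16.

Initial pass — values computed on the first demand:
  v2 = max2(-3, -6) = -3
  v4 = sub(-6, -3) = -3
  v5 = min2(-3, 4) = -3
  v6 = mul(4, -3) = -12
  v7 = add(-3, -3) = -6
  v9 = max2(-12, -3) = -3
  v10 = max2(-3, -6) = -3
  v12 = mul(-3, -3) = 9
  v13 = min2(4, -3) = -3
  v14 = max2(-3, 9) = 9
  v15 = sub(9, -3) = 12
  v16 = max2(12, 9) = 12

Second demand — change propagation:
  v2: re-runs because in2 -3->2; new result 2.
  v4: re-runs because v2 -3->2; new result -8.
  v5: re-runs because v2 -3->2; new result 2.
  v6: re-runs because in2 -3->2; new result 8.
  v7: re-runs because v4 -3->-8; v5 -3->2; new result -6 (unchanged).
  v9: re-runs because v6 -12->8; in2 -3->2; new result 8.
  v10: re-runs because v9 -3->8; new result 8.
  v12: re-runs because v10 -3->8; v10 -3->8; new result 64.
  v13: re-runs because v10 -3->8; new result 4.
  v14: re-runs because v13 -3->4; v12 9->64; new result 64.
  v15: re-runs because v12 9->64; v13 -3->4; new result 60.
  v16: re-runs because v15 12->60; v14 9->64; new result 64.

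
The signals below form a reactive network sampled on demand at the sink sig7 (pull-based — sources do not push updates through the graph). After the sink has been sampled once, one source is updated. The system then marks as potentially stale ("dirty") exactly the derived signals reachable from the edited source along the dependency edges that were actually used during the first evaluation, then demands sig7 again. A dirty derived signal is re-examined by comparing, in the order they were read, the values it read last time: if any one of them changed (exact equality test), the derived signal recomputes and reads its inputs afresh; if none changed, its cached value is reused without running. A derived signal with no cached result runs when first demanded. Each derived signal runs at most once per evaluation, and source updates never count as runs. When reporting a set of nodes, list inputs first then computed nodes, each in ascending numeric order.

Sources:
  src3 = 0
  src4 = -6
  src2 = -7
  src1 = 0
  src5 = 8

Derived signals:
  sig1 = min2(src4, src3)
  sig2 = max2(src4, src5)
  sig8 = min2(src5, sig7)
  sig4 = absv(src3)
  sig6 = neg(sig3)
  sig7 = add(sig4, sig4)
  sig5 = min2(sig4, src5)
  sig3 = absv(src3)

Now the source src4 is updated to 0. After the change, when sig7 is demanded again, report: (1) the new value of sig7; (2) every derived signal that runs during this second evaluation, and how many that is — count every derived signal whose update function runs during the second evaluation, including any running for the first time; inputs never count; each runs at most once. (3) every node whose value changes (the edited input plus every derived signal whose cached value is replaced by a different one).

sig7 now evaluates to 0.
Run set: none (0 run).
Changed values: src4.
The important point: nothing the output needs ever reads src4, so the edit is invisible to it.

Initial pass — values computed on the first demand:
  sig4 = absv(0) = 0
  sig7 = add(0, 0) = 0

Second demand — change propagation:
  no demanded computation ever read src4, so the edit dirties nothing and nothing runs.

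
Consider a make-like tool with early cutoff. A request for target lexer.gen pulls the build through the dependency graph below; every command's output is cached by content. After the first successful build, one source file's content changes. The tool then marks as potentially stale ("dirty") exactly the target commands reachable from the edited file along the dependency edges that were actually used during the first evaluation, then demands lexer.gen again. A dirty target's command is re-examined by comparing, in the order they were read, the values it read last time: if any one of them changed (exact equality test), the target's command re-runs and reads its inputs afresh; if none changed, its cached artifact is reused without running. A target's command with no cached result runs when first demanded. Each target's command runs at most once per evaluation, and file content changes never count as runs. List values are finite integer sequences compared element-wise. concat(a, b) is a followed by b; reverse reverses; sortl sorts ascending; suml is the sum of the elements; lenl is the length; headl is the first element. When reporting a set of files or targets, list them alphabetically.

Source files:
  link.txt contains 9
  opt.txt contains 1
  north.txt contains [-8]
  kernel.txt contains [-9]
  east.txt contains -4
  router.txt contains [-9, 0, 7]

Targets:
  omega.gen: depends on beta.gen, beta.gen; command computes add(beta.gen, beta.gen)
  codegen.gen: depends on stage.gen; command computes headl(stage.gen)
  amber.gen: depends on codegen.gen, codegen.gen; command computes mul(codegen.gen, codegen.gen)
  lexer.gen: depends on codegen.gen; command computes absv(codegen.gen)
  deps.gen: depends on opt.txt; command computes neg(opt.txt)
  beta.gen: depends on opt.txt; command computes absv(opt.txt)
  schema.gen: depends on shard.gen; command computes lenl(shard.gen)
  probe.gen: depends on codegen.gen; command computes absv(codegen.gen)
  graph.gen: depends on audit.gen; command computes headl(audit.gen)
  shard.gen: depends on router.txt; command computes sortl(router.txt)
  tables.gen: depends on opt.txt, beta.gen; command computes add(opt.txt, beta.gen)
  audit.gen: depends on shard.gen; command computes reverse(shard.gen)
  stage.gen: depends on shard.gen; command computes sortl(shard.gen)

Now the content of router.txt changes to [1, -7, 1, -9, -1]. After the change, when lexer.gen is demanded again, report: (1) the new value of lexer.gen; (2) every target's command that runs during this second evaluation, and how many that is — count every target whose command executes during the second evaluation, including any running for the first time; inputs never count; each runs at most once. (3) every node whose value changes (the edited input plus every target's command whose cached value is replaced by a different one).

Demanding lexer.gen again yields 9.
3 target commands run: codegen.gen, shard.gen, stage.gen.
The nodes whose values change: router.txt, shard.gen, stage.gen.
Note the absorption at codegen.gen: it re-runs yet its value is the same, leaving the output's value untouched.

First demand of the output computes:
  shard.gen = sortl([-9, 0, 7]) = [-9, 0, 7]
  stage.gen = sortl([-9, 0, 7]) = [-9, 0, 7]
  codegen.gen = headl([-9, 0, 7]) = -9
  lexer.gen = absv(-9) = 9

After the edit, cleaning proceeds:
  shard.gen: a read changed (router.txt [-9, 0, 7]->[1, -7, 1, -9, -1]) — executes, giving [-9, -7, -1, 1, 1].
  stage.gen: a read changed (shard.gen [-9, 0, 7]->[-9, -7, -1, 1, 1]) — executes, giving [-9, -7, -1, 1, 1].
  codegen.gen: a read changed (stage.gen [-9, 0, 7]->[-9, -7, -1, 1, 1]) — executes, giving -9 — identical to its old value.
  lexer.gen: dirty, but its reads are unchanged (codegen.gen unchanged); cached 9 stands.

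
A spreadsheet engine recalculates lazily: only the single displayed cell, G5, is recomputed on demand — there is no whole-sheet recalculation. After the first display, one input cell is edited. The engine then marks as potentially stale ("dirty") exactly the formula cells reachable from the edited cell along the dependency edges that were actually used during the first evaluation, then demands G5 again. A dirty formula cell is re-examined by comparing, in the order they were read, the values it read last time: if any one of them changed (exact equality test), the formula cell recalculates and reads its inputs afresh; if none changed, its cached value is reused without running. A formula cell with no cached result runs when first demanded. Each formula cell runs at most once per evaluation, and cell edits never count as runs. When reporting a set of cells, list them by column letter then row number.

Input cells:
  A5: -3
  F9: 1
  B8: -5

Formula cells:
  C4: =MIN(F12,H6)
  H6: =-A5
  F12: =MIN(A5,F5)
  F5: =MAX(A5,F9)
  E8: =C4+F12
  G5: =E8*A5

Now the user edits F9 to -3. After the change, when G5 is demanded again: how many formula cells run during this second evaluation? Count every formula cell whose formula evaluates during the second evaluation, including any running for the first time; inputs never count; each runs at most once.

First evaluation (everything demanded from the output):
  F5 = MAX(-3, 1) = 1
  F12 = MIN(-3, 1) = -3
  H6 = -(-3) = 3
  C4 = MIN(-3, 3) = -3
  E8 = -3 + -3 = -6
  G5 = -6 * -3 = 18

Propagation after the edit:
  F5: runs — F9 1->-3; result -3.
  F12: runs — F5 1->-3; result -3 (same value as before).
  C4: checked — values it read are unchanged (F12 unchanged, H6 unchanged); reused cached -3 without running.
  E8: checked — values it read are unchanged (C4 unchanged, F12 unchanged); reused cached -6 without running.
  G5: checked — values it read are unchanged (E8 unchanged, A5 unchanged); reused cached 18 without running.

Key observation: the change is absorbed at F12 — it re-runs but produces the same value, and the output's value is unchanged.

Formula cells that run: F5, F12 — 2 in total.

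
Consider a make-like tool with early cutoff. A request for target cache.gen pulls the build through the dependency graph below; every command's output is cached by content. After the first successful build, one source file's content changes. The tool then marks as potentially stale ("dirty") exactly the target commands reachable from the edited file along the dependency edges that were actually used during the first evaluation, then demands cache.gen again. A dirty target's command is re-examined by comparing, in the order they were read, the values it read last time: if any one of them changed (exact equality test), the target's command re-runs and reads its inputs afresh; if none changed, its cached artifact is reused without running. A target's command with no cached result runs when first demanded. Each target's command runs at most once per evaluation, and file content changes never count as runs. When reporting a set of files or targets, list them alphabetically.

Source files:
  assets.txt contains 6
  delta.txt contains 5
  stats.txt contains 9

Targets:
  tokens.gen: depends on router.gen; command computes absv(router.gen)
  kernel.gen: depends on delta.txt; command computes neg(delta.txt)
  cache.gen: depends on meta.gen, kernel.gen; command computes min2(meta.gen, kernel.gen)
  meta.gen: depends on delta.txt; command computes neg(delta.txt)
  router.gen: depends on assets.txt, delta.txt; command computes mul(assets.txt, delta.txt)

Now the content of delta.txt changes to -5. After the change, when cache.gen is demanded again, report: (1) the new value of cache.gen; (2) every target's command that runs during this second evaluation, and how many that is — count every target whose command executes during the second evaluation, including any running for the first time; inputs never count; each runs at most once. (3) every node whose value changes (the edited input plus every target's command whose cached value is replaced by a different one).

Demanding cache.gen again yields 5.
3 target commands run: cache.gen, kernel.gen, meta.gen.
The nodes whose values change: cache.gen, delta.txt, kernel.gen, meta.gen.

First demand of the output computes:
  kernel.gen = neg(5) = -5
  meta.gen = neg(5) = -5
  cache.gen = min2(-5, -5) = -5

After the edit, cleaning proceeds:
  kernel.gen: a read changed (delta.txt 5->-5) — executes, giving 5.
  meta.gen: a read changed (delta.txt 5->-5) — executes, giving 5.
  cache.gen: a read changed (meta.gen -5->5; kernel.gen -5->5) — executes, giving 5.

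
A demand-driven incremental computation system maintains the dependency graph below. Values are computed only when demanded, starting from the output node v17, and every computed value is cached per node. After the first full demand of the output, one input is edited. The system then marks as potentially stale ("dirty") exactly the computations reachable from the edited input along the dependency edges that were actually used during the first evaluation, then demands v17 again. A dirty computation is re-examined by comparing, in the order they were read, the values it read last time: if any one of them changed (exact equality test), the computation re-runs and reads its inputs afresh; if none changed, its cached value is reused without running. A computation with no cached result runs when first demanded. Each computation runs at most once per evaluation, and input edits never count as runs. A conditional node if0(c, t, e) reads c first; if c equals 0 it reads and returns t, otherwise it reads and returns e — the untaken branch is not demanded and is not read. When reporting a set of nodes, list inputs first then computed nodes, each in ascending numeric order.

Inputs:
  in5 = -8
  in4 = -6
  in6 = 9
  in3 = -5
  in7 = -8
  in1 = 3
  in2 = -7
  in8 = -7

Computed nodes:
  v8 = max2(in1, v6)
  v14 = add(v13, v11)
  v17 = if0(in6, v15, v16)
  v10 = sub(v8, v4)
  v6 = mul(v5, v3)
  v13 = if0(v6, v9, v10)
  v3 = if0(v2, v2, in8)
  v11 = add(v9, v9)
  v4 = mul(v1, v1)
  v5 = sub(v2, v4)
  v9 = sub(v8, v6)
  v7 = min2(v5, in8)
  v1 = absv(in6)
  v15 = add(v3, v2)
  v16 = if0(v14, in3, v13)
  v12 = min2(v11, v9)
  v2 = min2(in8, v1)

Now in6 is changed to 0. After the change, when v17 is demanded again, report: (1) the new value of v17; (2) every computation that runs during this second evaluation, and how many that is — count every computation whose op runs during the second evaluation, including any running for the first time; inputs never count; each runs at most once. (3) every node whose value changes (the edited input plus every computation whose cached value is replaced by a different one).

New value of v17: -14.
Computations that run: v1, v2, v15, v17 — 4 in total.
Values that change: in6, v1, v17.
Key observation: a condition flipped, so demand moved to the other branch — v4, v5, v6, v8, v9, v10, v11, v13, v14, v16 are never re-examined.

First evaluation (everything demanded from the output):
  v1 = absv(9) = 9
  v2 = min2(-7, 9) = -7
  v3 = if0(v2=-7 -> else branch in8) = -7
  v4 = mul(9, 9) = 81
  v5 = sub(-7, 81) = -88
  v6 = mul(-88, -7) = 616
  v8 = max2(3, 616) = 616
  v9 = sub(616, 616) = 0
  v10 = sub(616, 81) = 535
  v11 = add(0, 0) = 0
  v13 = if0(v6=616 -> else branch v10) = 535
  v14 = add(535, 0) = 535
  v16 = if0(v14=535 -> else branch v13) = 535
  v17 = if0(in6=9 -> else branch v16) = 535

Propagation after the edit:
  v1: runs — in6 9->0; result 0.
  v2: runs — v1 9->0; result -7 (same value as before).
  v3: checked — values it read are unchanged (v2 unchanged, in8 unchanged); reused cached -7 without running.
  v4: marked dirty but never re-examined — demand shifted away from it.
  v5: marked dirty but never re-examined — demand shifted away from it.
  v6: marked dirty but never re-examined — demand shifted away from it.
  v8: marked dirty but never re-examined — demand shifted away from it.
  v9: marked dirty but never re-examined — demand shifted away from it.
  v10: marked dirty but never re-examined — demand shifted away from it.
  v11: marked dirty but never re-examined — demand shifted away from it.
  v13: marked dirty but never re-examined — demand shifted away from it.
  v14: marked dirty but never re-examined — demand shifted away from it.
  v15: demanded for the first time — runs, produces -14.
  v16: marked dirty but never re-examined — demand shifted away from it.
  v17: runs — in6 9->0; result -14.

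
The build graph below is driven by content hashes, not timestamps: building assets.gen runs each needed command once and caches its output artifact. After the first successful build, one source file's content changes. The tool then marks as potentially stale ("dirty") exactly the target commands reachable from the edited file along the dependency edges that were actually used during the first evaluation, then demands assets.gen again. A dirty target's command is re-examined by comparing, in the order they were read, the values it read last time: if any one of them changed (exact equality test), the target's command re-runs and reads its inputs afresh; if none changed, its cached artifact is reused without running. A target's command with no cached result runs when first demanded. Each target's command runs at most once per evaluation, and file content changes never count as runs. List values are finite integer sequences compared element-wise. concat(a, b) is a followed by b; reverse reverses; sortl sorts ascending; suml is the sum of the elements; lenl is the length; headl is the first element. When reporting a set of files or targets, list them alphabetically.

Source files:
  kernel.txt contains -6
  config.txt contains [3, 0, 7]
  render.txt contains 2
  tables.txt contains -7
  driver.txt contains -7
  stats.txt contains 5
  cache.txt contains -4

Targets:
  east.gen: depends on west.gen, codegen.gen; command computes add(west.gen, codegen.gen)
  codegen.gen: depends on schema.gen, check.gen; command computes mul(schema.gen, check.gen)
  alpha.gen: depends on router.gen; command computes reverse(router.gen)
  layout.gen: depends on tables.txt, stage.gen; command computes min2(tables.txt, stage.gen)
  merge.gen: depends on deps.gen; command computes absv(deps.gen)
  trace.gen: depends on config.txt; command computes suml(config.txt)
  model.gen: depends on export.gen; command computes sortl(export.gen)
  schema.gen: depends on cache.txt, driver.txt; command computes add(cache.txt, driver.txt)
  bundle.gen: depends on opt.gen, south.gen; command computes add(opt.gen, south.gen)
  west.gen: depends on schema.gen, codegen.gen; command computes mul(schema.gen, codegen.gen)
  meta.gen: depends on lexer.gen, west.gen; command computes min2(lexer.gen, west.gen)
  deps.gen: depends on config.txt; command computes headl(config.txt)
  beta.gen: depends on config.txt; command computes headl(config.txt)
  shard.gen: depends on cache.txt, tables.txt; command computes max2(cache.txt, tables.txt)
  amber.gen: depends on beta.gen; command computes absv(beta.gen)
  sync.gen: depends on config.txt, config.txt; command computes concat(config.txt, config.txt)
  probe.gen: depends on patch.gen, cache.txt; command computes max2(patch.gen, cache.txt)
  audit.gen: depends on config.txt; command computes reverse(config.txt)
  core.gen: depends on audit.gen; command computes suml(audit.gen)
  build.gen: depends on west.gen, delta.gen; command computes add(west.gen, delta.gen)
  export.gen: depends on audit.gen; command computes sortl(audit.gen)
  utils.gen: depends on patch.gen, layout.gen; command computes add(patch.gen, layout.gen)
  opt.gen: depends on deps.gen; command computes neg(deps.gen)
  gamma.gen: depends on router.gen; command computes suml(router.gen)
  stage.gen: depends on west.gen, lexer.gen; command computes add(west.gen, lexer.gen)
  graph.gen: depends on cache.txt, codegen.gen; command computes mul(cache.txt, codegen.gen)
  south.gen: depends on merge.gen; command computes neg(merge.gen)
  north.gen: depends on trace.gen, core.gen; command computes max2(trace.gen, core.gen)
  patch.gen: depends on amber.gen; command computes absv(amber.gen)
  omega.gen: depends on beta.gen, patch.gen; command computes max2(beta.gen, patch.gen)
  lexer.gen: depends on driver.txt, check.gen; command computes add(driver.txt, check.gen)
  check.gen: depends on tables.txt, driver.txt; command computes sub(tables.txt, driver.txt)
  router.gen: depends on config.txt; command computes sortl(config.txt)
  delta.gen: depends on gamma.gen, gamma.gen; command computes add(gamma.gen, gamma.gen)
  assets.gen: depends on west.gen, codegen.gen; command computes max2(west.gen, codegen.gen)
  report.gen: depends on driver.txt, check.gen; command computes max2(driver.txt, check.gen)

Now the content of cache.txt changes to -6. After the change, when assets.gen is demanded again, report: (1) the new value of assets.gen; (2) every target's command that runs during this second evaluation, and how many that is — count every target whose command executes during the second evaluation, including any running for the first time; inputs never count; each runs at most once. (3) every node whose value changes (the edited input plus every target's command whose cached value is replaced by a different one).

Initial pass — values computed on the first demand:
  check.gen = sub(-7, -7) = 0
  schema.gen = add(-4, -7) = -11
  codegen.gen = mul(-11, 0) = 0
  west.gen = mul(-11, 0) = 0
  assets.gen = max2(0, 0) = 0

Second demand — change propagation:
  schema.gen: re-runs because cache.txt -4->-6; new result -13.
  codegen.gen: re-runs because schema.gen -11->-13; new result 0 (unchanged).
  west.gen: re-runs because schema.gen -11->-13; new result 0 (unchanged).
  assets.gen: re-examined; everything it read last time is the same (west.gen unchanged, codegen.gen unchanged) — cache 0 kept, no run.

The important point: at assets.gen every value read last time is unchanged, so the dirty flag clears without a run.

assets.gen now evaluates to 0.
Run set: codegen.gen, schema.gen, west.gen (3 run).
Changed values: cache.txt, schema.gen.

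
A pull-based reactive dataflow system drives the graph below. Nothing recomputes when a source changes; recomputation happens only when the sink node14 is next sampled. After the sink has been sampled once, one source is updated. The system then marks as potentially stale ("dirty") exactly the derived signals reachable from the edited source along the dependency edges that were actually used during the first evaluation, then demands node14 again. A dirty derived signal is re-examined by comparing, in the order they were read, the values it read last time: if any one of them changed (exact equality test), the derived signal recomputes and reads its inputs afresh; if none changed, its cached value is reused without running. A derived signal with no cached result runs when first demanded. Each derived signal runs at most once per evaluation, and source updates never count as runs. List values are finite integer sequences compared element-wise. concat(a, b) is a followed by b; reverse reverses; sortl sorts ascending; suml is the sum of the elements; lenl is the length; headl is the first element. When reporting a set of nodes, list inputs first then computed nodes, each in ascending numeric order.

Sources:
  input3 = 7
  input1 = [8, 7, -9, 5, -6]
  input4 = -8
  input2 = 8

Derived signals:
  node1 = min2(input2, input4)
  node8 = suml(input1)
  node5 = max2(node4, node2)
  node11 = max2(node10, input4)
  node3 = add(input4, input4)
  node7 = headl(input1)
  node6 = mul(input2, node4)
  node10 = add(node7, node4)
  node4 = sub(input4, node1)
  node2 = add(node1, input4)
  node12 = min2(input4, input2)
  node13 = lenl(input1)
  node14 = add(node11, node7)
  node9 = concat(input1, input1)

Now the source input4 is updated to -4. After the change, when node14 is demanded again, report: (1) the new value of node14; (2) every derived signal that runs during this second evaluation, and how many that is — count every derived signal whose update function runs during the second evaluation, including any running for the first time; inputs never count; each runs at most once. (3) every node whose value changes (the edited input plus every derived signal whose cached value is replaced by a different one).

New value of node14: 16.
Derived signals that run: node1, node4, node11 — 3 in total.
Values that change: input4, node1.
Key observation: the cutoff stops propagation at node10 — its inputs' values are unchanged, so it reuses its cache.

First evaluation (everything demanded from the output):
  node1 = min2(8, -8) = -8
  node4 = sub(-8, -8) = 0
  node7 = headl([8, 7, -9, 5, -6]) = 8
  node10 = add(8, 0) = 8
  node11 = max2(8, -8) = 8
  node14 = add(8, 8) = 16

Propagation after the edit:
  node1: runs — input4 -8->-4; result -4.
  node4: runs — input4 -8->-4; node1 -8->-4; result 0 (same value as before).
  node10: checked — values it read are unchanged (node7 unchanged, node4 unchanged); reused cached 8 without running.
  node11: runs — input4 -8->-4; result 8 (same value as before).
  node14: checked — values it read are unchanged (node11 unchanged, node7 unchanged); reused cached 16 without running.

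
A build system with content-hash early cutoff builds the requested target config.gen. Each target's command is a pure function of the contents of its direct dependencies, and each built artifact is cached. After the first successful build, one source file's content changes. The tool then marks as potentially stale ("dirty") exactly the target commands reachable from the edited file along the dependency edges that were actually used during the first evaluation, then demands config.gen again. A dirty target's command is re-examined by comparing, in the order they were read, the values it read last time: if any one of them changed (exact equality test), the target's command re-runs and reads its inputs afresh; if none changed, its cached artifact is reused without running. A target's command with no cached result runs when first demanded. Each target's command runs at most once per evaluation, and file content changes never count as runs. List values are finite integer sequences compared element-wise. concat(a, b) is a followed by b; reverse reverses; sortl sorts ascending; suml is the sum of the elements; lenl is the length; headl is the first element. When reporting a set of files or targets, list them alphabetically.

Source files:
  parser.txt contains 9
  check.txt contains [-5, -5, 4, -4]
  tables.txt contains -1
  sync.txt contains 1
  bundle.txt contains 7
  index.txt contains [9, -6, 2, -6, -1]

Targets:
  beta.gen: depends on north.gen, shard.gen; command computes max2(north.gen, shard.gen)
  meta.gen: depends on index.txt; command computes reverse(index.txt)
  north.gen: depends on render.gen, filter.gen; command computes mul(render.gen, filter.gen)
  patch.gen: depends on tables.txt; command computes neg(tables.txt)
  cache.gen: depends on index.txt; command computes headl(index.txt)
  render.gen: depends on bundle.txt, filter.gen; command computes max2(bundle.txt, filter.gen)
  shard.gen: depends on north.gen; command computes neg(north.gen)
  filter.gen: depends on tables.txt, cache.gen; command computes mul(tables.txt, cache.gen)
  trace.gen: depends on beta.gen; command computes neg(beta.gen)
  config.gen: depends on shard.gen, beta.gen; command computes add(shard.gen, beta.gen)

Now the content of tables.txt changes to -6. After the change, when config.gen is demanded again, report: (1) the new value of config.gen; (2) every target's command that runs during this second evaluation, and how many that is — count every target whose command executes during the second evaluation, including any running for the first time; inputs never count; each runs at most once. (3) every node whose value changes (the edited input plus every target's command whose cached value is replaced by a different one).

First evaluation (everything demanded from the output):
  cache.gen = headl([9, -6, 2, -6, -1]) = 9
  filter.gen = mul(-1, 9) = -9
  render.gen = max2(7, -9) = 7
  north.gen = mul(7, -9) = -63
  shard.gen = neg(-63) = 63
  beta.gen = max2(-63, 63) = 63
  config.gen = add(63, 63) = 126

Propagation after the edit:
  filter.gen: runs — tables.txt -1->-6; result -54.
  render.gen: runs — filter.gen -9->-54; result 7 (same value as before).
  north.gen: runs — filter.gen -9->-54; result -378.
  shard.gen: runs — north.gen -63->-378; result 378.
  beta.gen: runs — north.gen -63->-378; shard.gen 63->378; result 378.
  config.gen: runs — shard.gen 63->378; beta.gen 63->378; result 756.

New value of config.gen: 756.
Target commands that run: beta.gen, config.gen, filter.gen, north.gen, render.gen, shard.gen — 6 in total.
Values that change: beta.gen, config.gen, filter.gen, north.gen, shard.gen, tables.txt.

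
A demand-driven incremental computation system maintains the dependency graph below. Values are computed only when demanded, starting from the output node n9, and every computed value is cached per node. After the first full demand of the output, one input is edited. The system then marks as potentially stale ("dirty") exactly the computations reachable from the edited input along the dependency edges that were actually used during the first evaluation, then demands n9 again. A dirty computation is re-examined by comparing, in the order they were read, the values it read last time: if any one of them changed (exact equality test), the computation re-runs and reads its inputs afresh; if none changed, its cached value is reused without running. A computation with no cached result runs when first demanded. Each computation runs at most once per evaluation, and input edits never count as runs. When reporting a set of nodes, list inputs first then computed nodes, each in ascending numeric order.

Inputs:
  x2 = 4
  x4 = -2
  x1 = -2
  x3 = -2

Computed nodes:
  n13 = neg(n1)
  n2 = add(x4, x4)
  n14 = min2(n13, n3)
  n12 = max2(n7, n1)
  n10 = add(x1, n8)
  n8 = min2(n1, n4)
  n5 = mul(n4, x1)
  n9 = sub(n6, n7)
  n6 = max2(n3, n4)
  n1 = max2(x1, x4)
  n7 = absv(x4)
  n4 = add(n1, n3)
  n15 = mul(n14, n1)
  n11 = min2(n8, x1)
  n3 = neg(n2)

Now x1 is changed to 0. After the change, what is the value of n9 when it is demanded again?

New value of n9: 2.
Key observation: the change is absorbed at n6 — it re-runs but produces the same value, and the output's value is unchanged.

First evaluation (everything demanded from the output):
  n1 = max2(-2, -2) = -2
  n2 = add(-2, -2) = -4
  n3 = neg(-4) = 4
  n4 = add(-2, 4) = 2
  n6 = max2(4, 2) = 4
  n7 = absv(-2) = 2
  n9 = sub(4, 2) = 2

Propagation after the edit:
  n1: runs — x1 -2->0; result 0.
  n4: runs — n1 -2->0; result 4.
  n6: runs — n4 2->4; result 4 (same value as before).
  n9: checked — values it read are unchanged (n6 unchanged, n7 unchanged); reused cached 2 without running.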